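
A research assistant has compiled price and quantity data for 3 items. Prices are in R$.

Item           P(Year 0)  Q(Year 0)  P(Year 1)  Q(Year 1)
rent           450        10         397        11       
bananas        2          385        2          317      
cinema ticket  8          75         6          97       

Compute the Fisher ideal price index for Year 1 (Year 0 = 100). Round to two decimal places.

88.10

Laspeyres component (base-period weights):
ΣP(Year 1)Q(Year 0) = 397×10 + 2×385 + 6×75 = 3970 + 770 + 450 = 5190
ΣP(Year 0)Q(Year 0) = 450×10 + 2×385 + 8×75 = 4500 + 770 + 600 = 5870
L = 5190 / 5870 × 100 = 88.4157
Paasche component (current-period weights):
ΣP(Year 1)Q(Year 1) = 397×11 + 2×317 + 6×97 = 4367 + 634 + 582 = 5583
ΣP(Year 0)Q(Year 1) = 450×11 + 2×317 + 8×97 = 4950 + 634 + 776 = 6360
P = 5583 / 6360 × 100 = 87.7830
Fisher = √(L × P) = √(88.4157 × 87.7830) = 88.0988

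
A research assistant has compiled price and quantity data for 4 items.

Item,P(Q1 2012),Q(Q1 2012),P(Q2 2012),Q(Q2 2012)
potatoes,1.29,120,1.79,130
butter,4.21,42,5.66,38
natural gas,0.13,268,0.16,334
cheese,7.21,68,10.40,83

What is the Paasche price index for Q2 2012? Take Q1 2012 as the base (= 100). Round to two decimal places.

140.73

Paasche price index uses current-period quantities as weights.
ΣP(Q2 2012)·Q(Q2 2012) = 1.79×130 + 5.66×38 + 0.16×334 + 10.40×83 = 232.7 + 215.08 + 53.44 + 863.2 = 1364.42
ΣP(Q1 2012)·Q(Q2 2012) = 1.29×130 + 4.21×38 + 0.13×334 + 7.21×83 = 167.7 + 159.98 + 43.42 + 598.43 = 969.53
Index = 1364.42 / 969.53 × 100 = 140.7300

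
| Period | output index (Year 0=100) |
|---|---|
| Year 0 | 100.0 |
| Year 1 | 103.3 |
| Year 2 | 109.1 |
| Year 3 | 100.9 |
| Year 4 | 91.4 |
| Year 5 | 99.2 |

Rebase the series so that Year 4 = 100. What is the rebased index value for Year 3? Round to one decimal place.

Rebased(Year 3) = 100.9 / 91.4 × 100 = 110.3939

110.4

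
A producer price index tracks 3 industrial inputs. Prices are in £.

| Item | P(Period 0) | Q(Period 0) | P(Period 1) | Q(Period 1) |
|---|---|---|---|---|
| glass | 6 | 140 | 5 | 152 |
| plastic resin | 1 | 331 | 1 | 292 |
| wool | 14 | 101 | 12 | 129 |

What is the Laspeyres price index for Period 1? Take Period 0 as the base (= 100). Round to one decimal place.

86.8

Laspeyres price index uses base-period quantities as weights.
ΣP(Period 1)·Q(Period 0) = 5×140 + 1×331 + 12×101 = 700 + 331 + 1212 = 2243
ΣP(Period 0)·Q(Period 0) = 6×140 + 1×331 + 14×101 = 840 + 331 + 1414 = 2585
Index = 2243 / 2585 × 100 = 86.7698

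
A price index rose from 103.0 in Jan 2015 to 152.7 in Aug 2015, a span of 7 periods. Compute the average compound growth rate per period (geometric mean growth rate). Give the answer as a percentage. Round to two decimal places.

Growth factor = (152.7/103.0)^(1/7) = (1.482524)^(1/7) = 1.057862
Growth rate = 1.057862 − 1 = 0.057862 = 5.7862%

5.79%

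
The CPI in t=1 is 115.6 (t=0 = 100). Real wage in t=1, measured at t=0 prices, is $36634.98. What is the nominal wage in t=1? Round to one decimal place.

Nominal = Real × (Index/100) = 36634.98 × (115.6/100)
        = 36634.98 × 1.156 = 42350.0369

42350.0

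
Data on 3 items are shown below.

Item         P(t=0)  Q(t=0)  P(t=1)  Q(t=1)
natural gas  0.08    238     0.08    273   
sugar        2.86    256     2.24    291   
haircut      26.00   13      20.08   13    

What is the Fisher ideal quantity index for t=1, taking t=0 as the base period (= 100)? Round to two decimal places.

Laspeyres component (base-period weights):
ΣP(t=0)Q(t=1) = 0.08×273 + 2.86×291 + 26.00×13 = 21.84 + 832.26 + 338 = 1192.1
ΣP(t=0)Q(t=0) = 0.08×238 + 2.86×256 + 26.00×13 = 19.04 + 732.16 + 338 = 1089.2
L = 1192.1 / 1089.2 × 100 = 109.4473
Paasche component (current-period weights):
ΣP(t=1)Q(t=1) = 0.08×273 + 2.24×291 + 20.08×13 = 21.84 + 651.84 + 261.04 = 934.72
ΣP(t=1)Q(t=0) = 0.08×238 + 2.24×256 + 20.08×13 = 19.04 + 573.44 + 261.04 = 853.52
P = 934.72 / 853.52 × 100 = 109.5135
Fisher = √(L × P) = √(109.4473 × 109.5135) = 109.4804

109.48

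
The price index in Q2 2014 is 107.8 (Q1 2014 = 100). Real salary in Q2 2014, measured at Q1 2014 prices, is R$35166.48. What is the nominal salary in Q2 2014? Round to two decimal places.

37909.47

Nominal = Real × (Index/100) = 35166.48 × (107.8/100)
        = 35166.48 × 1.078 = 37909.4654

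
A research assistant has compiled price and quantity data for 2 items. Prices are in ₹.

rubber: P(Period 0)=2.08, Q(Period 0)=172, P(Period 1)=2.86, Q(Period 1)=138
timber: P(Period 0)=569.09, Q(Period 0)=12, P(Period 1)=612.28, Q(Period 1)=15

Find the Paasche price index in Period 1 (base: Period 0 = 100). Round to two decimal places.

108.56

Paasche price index uses current-period quantities as weights.
ΣP(Period 1)·Q(Period 1) = 2.86×138 + 612.28×15 = 394.68 + 9184.2 = 9578.88
ΣP(Period 0)·Q(Period 1) = 2.08×138 + 569.09×15 = 287.04 + 8536.35 = 8823.39
Index = 9578.88 / 8823.39 × 100 = 108.5624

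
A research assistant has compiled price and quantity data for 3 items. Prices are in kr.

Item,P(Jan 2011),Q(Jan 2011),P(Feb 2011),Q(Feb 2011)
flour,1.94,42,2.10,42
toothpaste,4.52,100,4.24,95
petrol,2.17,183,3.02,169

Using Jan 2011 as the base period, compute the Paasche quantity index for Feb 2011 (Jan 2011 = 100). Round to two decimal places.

Paasche quantity index uses current-period prices as weights.
ΣP(Feb 2011)·Q(Feb 2011) = 2.10×42 + 4.24×95 + 3.02×169 = 88.2 + 402.8 + 510.38 = 1001.38
ΣP(Feb 2011)·Q(Jan 2011) = 2.10×42 + 4.24×100 + 3.02×183 = 88.2 + 424 + 552.66 = 1064.86
Index = 1001.38 / 1064.86 × 100 = 94.0387

94.04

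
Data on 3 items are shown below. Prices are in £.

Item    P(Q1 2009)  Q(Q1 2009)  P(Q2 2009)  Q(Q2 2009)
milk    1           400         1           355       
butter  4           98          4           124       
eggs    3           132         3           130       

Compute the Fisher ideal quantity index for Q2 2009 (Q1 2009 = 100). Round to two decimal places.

104.46

Laspeyres component (base-period weights):
ΣP(Q1 2009)Q(Q2 2009) = 1×355 + 4×124 + 3×130 = 355 + 496 + 390 = 1241
ΣP(Q1 2009)Q(Q1 2009) = 1×400 + 4×98 + 3×132 = 400 + 392 + 396 = 1188
L = 1241 / 1188 × 100 = 104.4613
Paasche component (current-period weights):
ΣP(Q2 2009)Q(Q2 2009) = 1×355 + 4×124 + 3×130 = 355 + 496 + 390 = 1241
ΣP(Q2 2009)Q(Q1 2009) = 1×400 + 4×98 + 3×132 = 400 + 392 + 396 = 1188
P = 1241 / 1188 × 100 = 104.4613
Fisher = √(L × P) = √(104.4613 × 104.4613) = 104.4613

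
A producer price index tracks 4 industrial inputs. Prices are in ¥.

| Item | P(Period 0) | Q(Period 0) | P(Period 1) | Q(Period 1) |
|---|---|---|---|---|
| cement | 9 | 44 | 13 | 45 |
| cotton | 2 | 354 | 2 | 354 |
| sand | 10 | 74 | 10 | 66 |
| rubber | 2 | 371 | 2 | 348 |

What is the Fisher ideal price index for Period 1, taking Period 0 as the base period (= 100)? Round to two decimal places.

Laspeyres component (base-period weights):
ΣP(Period 1)Q(Period 0) = 13×44 + 2×354 + 10×74 + 2×371 = 572 + 708 + 740 + 742 = 2762
ΣP(Period 0)Q(Period 0) = 9×44 + 2×354 + 10×74 + 2×371 = 396 + 708 + 740 + 742 = 2586
L = 2762 / 2586 × 100 = 106.8059
Paasche component (current-period weights):
ΣP(Period 1)Q(Period 1) = 13×45 + 2×354 + 10×66 + 2×348 = 585 + 708 + 660 + 696 = 2649
ΣP(Period 0)Q(Period 1) = 9×45 + 2×354 + 10×66 + 2×348 = 405 + 708 + 660 + 696 = 2469
P = 2649 / 2469 × 100 = 107.2904
Fisher = √(L × P) = √(106.8059 × 107.2904) = 107.0479

107.05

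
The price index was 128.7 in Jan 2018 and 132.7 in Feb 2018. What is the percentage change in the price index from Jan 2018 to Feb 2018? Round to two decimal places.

3.11%

Change = (132.7 − 128.7) / 128.7 × 100
       = 4.0 / 128.7 × 100 = 3.1080%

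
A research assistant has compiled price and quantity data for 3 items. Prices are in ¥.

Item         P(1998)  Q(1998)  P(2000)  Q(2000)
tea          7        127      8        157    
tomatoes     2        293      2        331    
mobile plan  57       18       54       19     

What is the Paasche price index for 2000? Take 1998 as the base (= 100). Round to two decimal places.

103.52

Paasche price index uses current-period quantities as weights.
ΣP(2000)·Q(2000) = 8×157 + 2×331 + 54×19 = 1256 + 662 + 1026 = 2944
ΣP(1998)·Q(2000) = 7×157 + 2×331 + 57×19 = 1099 + 662 + 1083 = 2844
Index = 2944 / 2844 × 100 = 103.5162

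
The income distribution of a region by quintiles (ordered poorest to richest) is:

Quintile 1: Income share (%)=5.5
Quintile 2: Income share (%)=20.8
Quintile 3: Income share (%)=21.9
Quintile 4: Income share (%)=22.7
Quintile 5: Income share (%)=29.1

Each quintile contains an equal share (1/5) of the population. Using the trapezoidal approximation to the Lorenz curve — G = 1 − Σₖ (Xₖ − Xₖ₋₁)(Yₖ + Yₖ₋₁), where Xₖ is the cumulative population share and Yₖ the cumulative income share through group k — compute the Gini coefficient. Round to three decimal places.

Cumulative income shares Yₖ: 0.0550, 0.2630, 0.4820, 0.7090, 1.0000
Σ (Xₖ−Xₖ₋₁)(Yₖ+Yₖ₋₁) = (1/5)(0.0550+0.0000) + (1/5)(0.2630+0.0550) + (1/5)(0.4820+0.2630) + (1/5)(0.7090+0.4820) + (1/5)(1.0000+0.7090)
  = 0.0110 + 0.0636 + 0.1490 + 0.2382 + 0.3418 = 0.8036
G = 1 − 0.8036 = 0.1964

0.196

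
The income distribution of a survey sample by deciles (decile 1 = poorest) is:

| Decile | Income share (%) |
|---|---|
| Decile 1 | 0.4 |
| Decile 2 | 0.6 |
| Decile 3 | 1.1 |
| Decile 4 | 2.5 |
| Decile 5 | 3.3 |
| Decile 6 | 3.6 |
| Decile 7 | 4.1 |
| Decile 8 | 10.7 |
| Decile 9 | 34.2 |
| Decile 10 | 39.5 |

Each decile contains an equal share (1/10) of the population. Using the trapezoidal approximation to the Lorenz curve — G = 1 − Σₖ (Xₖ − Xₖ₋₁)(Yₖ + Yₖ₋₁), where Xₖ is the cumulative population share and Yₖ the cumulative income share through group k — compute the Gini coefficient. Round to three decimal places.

0.640

Cumulative income shares Yₖ: 0.0040, 0.0100, 0.0210, 0.0460, 0.0790, 0.1150, 0.1560, 0.2630, 0.6050, 1.0000
Σ (Xₖ−Xₖ₋₁)(Yₖ+Yₖ₋₁) = (1/10)(0.0040+0.0000) + (1/10)(0.0100+0.0040) + (1/10)(0.0210+0.0100) + (1/10)(0.0460+0.0210) + (1/10)(0.0790+0.0460) + (1/10)(0.1150+0.0790) + (1/10)(0.1560+0.1150) + (1/10)(0.2630+0.1560) + (1/10)(0.6050+0.2630) + (1/10)(1.0000+0.6050)
  = 0.0004 + 0.0014 + 0.0031 + 0.0067 + 0.0125 + 0.0194 + 0.0271 + 0.0419 + 0.0868 + 0.1605 = 0.3598
G = 1 − 0.3598 = 0.6402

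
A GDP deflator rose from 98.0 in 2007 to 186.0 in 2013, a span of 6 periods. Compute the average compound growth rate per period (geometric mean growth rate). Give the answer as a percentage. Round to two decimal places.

11.27%

Growth factor = (186.0/98.0)^(1/6) = (1.897959)^(1/6) = 1.112708
Growth rate = 1.112708 − 1 = 0.112708 = 11.2708%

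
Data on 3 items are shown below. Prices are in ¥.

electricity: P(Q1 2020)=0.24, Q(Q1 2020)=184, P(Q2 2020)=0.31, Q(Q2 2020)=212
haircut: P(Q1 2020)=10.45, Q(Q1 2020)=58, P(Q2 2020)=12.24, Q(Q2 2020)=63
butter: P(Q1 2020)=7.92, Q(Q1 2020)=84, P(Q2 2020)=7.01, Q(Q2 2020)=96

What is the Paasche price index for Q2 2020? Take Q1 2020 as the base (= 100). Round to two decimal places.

Paasche price index uses current-period quantities as weights.
ΣP(Q2 2020)·Q(Q2 2020) = 0.31×212 + 12.24×63 + 7.01×96 = 65.72 + 771.12 + 672.96 = 1509.8
ΣP(Q1 2020)·Q(Q2 2020) = 0.24×212 + 10.45×63 + 7.92×96 = 50.88 + 658.35 + 760.32 = 1469.55
Index = 1509.8 / 1469.55 × 100 = 102.7389

102.74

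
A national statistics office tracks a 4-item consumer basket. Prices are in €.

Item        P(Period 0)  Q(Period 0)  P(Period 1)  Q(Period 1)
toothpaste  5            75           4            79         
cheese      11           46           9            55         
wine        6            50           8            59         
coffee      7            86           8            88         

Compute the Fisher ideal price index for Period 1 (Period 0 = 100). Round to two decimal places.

Laspeyres component (base-period weights):
ΣP(Period 1)Q(Period 0) = 4×75 + 9×46 + 8×50 + 8×86 = 300 + 414 + 400 + 688 = 1802
ΣP(Period 0)Q(Period 0) = 5×75 + 11×46 + 6×50 + 7×86 = 375 + 506 + 300 + 602 = 1783
L = 1802 / 1783 × 100 = 101.0656
Paasche component (current-period weights):
ΣP(Period 1)Q(Period 1) = 4×79 + 9×55 + 8×59 + 8×88 = 316 + 495 + 472 + 704 = 1987
ΣP(Period 0)Q(Period 1) = 5×79 + 11×55 + 6×59 + 7×88 = 395 + 605 + 354 + 616 = 1970
P = 1987 / 1970 × 100 = 100.8629
Fisher = √(L × P) = √(101.0656 × 100.8629) = 100.9642

100.96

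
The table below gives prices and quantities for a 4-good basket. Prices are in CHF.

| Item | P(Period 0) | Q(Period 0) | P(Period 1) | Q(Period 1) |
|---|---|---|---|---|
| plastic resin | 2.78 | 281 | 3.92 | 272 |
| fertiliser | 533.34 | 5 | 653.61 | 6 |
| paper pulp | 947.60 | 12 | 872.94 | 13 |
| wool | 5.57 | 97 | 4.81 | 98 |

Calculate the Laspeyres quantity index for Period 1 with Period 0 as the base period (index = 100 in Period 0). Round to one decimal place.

Laspeyres quantity index uses base-period prices as weights.
ΣP(Period 0)·Q(Period 1) = 2.78×272 + 533.34×6 + 947.60×13 + 5.57×98 = 756.16 + 3200.04 + 12318.8 + 545.86 = 16820.86
ΣP(Period 0)·Q(Period 0) = 2.78×281 + 533.34×5 + 947.60×12 + 5.57×97 = 781.18 + 2666.7 + 11371.2 + 540.29 = 15359.37
Index = 16820.86 / 15359.37 × 100 = 109.5153

109.5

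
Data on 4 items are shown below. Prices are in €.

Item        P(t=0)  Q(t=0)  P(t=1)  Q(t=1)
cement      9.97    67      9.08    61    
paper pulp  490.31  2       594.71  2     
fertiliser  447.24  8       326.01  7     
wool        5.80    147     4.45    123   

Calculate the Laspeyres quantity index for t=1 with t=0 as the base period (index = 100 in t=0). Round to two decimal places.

Laspeyres quantity index uses base-period prices as weights.
ΣP(t=0)·Q(t=1) = 9.97×61 + 490.31×2 + 447.24×7 + 5.80×123 = 608.17 + 980.62 + 3130.68 + 713.4 = 5432.87
ΣP(t=0)·Q(t=0) = 9.97×67 + 490.31×2 + 447.24×8 + 5.80×147 = 667.99 + 980.62 + 3577.92 + 852.6 = 6079.13
Index = 5432.87 / 6079.13 × 100 = 89.3692

89.37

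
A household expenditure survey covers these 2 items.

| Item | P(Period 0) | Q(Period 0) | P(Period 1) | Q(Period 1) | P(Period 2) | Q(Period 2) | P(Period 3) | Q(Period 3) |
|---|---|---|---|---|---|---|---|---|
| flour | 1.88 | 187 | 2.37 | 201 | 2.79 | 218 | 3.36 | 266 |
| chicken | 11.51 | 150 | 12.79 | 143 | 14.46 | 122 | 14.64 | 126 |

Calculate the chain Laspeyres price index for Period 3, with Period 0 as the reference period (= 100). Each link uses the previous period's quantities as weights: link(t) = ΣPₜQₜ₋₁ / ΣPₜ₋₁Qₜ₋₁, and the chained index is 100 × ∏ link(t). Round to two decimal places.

Link Period 0→Period 1:
ΣP(Period 1)Q(Period 0) = 2.37×187 + 12.79×150 = 443.19 + 1918.5 = 2361.69
ΣP(Period 0)Q(Period 0) = 1.88×187 + 11.51×150 = 351.56 + 1726.5 = 2078.06
link = 2361.69/2078.06 = 1.136488
Link Period 1→Period 2:
ΣP(Period 2)Q(Period 1) = 2.79×201 + 14.46×143 = 560.79 + 2067.78 = 2628.57
ΣP(Period 1)Q(Period 1) = 2.37×201 + 12.79×143 = 476.37 + 1828.97 = 2305.34
link = 2628.57/2305.34 = 1.140209
Link Period 2→Period 3:
ΣP(Period 3)Q(Period 2) = 3.36×218 + 14.64×122 = 732.48 + 1786.08 = 2518.56
ΣP(Period 2)Q(Period 2) = 2.79×218 + 14.46×122 = 608.22 + 1764.12 = 2372.34
link = 2518.56/2372.34 = 1.061635
Chained index = 100 × 1.136488 × 1.140209 × 1.061635 = 137.5703

137.57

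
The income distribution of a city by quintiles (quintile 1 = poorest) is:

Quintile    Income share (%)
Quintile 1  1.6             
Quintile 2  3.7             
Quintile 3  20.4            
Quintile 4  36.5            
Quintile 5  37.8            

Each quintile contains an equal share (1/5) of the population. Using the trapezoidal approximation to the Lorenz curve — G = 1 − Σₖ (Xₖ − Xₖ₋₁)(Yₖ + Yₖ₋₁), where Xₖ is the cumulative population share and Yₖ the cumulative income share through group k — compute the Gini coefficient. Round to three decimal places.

0.421

Cumulative income shares Yₖ: 0.0160, 0.0530, 0.2570, 0.6220, 1.0000
Σ (Xₖ−Xₖ₋₁)(Yₖ+Yₖ₋₁) = (1/5)(0.0160+0.0000) + (1/5)(0.0530+0.0160) + (1/5)(0.2570+0.0530) + (1/5)(0.6220+0.2570) + (1/5)(1.0000+0.6220)
  = 0.0032 + 0.0138 + 0.0620 + 0.1758 + 0.3244 = 0.5792
G = 1 − 0.5792 = 0.4208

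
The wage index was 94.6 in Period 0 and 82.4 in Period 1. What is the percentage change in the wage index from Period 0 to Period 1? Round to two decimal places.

Change = (82.4 − 94.6) / 94.6 × 100
       = -12.2 / 94.6 × 100 = -12.8964%

-12.90%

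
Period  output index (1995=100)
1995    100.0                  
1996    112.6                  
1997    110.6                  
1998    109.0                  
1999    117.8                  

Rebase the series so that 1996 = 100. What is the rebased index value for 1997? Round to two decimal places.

Rebased(1997) = 110.6 / 112.6 × 100 = 98.2238

98.22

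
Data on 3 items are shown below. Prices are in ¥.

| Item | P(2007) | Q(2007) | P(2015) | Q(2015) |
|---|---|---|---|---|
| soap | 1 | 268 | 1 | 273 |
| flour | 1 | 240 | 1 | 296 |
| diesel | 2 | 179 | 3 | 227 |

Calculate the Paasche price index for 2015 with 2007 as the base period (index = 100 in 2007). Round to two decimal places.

122.19

Paasche price index uses current-period quantities as weights.
ΣP(2015)·Q(2015) = 1×273 + 1×296 + 3×227 = 273 + 296 + 681 = 1250
ΣP(2007)·Q(2015) = 1×273 + 1×296 + 2×227 = 273 + 296 + 454 = 1023
Index = 1250 / 1023 × 100 = 122.1896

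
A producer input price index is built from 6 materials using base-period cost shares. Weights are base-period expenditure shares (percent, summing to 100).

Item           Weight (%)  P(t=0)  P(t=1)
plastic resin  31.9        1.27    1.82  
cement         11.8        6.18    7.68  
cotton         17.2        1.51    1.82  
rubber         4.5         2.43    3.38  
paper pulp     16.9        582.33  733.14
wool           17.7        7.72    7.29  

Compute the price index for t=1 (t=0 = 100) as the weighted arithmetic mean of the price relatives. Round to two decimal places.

125.36

plastic resin: 31.9 × (1.82/1.27) = 31.9 × 1.433071 = 45.7150
cement: 11.8 × (7.68/6.18) = 11.8 × 1.242718 = 14.6641
cotton: 17.2 × (1.82/1.51) = 17.2 × 1.205298 = 20.7311
rubber: 4.5 × (3.38/2.43) = 4.5 × 1.390947 = 6.2593
paper pulp: 16.9 × (733.14/582.33) = 16.9 × 1.258977 = 21.2767
wool: 17.7 × (7.29/7.72) = 17.7 × 0.944301 = 16.7141
Index = Σ wᵢ·(p₁ᵢ/p₀ᵢ) = 45.7150 + 14.6641 + 20.7311 + 6.2593 + 21.2767 + 16.7141 = 125.3603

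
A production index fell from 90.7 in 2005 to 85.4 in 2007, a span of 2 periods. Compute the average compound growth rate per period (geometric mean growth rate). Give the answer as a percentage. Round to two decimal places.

Growth factor = (85.4/90.7)^(1/2) = (0.941566)^(1/2) = 0.970343
Growth rate = 0.970343 − 1 = -0.029657 = -2.9657%

-2.97%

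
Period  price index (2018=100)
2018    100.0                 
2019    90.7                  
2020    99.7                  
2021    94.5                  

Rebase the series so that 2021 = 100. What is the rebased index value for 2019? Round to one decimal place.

96.0

Rebased(2019) = 90.7 / 94.5 × 100 = 95.9788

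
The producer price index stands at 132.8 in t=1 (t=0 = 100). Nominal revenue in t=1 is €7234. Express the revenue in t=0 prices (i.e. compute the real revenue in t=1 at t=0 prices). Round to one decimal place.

5447.3

Real = Nominal ÷ (Index/100) = 7234 ÷ (132.8/100)
     = 7234 ÷ 1.328 = 5447.2892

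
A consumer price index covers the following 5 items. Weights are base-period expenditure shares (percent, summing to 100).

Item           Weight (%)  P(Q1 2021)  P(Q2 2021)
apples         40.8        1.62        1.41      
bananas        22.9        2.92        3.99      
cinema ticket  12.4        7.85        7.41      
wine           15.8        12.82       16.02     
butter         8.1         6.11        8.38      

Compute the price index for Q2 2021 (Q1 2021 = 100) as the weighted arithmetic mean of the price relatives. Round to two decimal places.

109.36

apples: 40.8 × (1.41/1.62) = 40.8 × 0.870370 = 35.5111
bananas: 22.9 × (3.99/2.92) = 22.9 × 1.366438 = 31.2914
cinema ticket: 12.4 × (7.41/7.85) = 12.4 × 0.943949 = 11.7050
wine: 15.8 × (16.02/12.82) = 15.8 × 1.249610 = 19.7438
butter: 8.1 × (8.38/6.11) = 8.1 × 1.371522 = 11.1093
Index = Σ wᵢ·(p₁ᵢ/p₀ᵢ) = 35.5111 + 31.2914 + 11.7050 + 19.7438 + 11.1093 = 109.3607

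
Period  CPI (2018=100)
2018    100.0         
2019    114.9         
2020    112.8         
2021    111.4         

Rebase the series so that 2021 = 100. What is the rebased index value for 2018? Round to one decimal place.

Rebased(2018) = 100.0 / 111.4 × 100 = 89.7666

89.8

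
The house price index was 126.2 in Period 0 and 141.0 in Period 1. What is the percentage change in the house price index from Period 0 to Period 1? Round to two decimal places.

Change = (141.0 − 126.2) / 126.2 × 100
       = 14.8 / 126.2 × 100 = 11.7274%

11.73%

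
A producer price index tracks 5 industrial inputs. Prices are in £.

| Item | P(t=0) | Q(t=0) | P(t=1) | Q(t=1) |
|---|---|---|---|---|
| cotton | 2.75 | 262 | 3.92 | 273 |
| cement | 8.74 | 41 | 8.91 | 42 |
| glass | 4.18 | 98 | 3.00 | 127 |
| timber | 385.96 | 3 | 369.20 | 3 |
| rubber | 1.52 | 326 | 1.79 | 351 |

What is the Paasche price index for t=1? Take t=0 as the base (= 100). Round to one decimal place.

Paasche price index uses current-period quantities as weights.
ΣP(t=1)·Q(t=1) = 3.92×273 + 8.91×42 + 3.00×127 + 369.20×3 + 1.79×351 = 1070.16 + 374.22 + 381 + 1107.6 + 628.29 = 3561.27
ΣP(t=0)·Q(t=1) = 2.75×273 + 8.74×42 + 4.18×127 + 385.96×3 + 1.52×351 = 750.75 + 367.08 + 530.86 + 1157.88 + 533.52 = 3340.09
Index = 3561.27 / 3340.09 × 100 = 106.6220

106.6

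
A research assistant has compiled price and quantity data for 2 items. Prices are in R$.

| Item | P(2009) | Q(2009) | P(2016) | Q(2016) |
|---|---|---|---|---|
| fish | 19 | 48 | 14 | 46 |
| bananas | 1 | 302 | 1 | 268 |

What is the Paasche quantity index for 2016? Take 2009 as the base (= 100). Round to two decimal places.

Paasche quantity index uses current-period prices as weights.
ΣP(2016)·Q(2016) = 14×46 + 1×268 = 644 + 268 = 912
ΣP(2016)·Q(2009) = 14×48 + 1×302 = 672 + 302 = 974
Index = 912 / 974 × 100 = 93.6345

93.63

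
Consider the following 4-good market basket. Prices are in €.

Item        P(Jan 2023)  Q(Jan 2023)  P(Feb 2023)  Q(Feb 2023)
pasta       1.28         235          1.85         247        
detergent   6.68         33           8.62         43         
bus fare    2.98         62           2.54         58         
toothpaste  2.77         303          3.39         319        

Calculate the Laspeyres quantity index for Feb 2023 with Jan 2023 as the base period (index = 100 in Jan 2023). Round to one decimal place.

107.4

Laspeyres quantity index uses base-period prices as weights.
ΣP(Jan 2023)·Q(Feb 2023) = 1.28×247 + 6.68×43 + 2.98×58 + 2.77×319 = 316.16 + 287.24 + 172.84 + 883.63 = 1659.87
ΣP(Jan 2023)·Q(Jan 2023) = 1.28×235 + 6.68×33 + 2.98×62 + 2.77×303 = 300.8 + 220.44 + 184.76 + 839.31 = 1545.31
Index = 1659.87 / 1545.31 × 100 = 107.4134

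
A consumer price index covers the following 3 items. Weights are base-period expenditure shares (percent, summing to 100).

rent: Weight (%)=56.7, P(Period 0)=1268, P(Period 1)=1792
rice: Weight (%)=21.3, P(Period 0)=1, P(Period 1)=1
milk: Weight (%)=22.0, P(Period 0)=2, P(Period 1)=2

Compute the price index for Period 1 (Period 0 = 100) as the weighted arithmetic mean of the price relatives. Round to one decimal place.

123.4

rent: 56.7 × (1792/1268) = 56.7 × 1.413249 = 80.1312
rice: 21.3 × (1/1) = 21.3 × 1.000000 = 21.3000
milk: 22.0 × (2/2) = 22.0 × 1.000000 = 22.0000
Index = Σ wᵢ·(p₁ᵢ/p₀ᵢ) = 80.1312 + 21.3000 + 22.0000 = 123.4312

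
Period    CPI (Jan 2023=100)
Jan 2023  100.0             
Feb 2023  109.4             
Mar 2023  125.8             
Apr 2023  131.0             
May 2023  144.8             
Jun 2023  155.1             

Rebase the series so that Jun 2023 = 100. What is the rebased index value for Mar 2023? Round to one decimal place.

Rebased(Mar 2023) = 125.8 / 155.1 × 100 = 81.1090

81.1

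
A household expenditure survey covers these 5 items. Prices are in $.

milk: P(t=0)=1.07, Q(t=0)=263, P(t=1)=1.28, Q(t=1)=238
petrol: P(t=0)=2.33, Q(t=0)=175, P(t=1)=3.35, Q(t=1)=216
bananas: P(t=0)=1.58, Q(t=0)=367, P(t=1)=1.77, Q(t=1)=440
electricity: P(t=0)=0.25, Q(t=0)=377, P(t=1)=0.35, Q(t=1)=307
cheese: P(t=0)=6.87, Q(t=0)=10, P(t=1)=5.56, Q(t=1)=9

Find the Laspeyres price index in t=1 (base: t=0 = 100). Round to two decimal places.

Laspeyres price index uses base-period quantities as weights.
ΣP(t=1)·Q(t=0) = 1.28×263 + 3.35×175 + 1.77×367 + 0.35×377 + 5.56×10 = 336.64 + 586.25 + 649.59 + 131.95 + 55.6 = 1760.03
ΣP(t=0)·Q(t=0) = 1.07×263 + 2.33×175 + 1.58×367 + 0.25×377 + 6.87×10 = 281.41 + 407.75 + 579.86 + 94.25 + 68.7 = 1431.97
Index = 1760.03 / 1431.97 × 100 = 122.9097

122.91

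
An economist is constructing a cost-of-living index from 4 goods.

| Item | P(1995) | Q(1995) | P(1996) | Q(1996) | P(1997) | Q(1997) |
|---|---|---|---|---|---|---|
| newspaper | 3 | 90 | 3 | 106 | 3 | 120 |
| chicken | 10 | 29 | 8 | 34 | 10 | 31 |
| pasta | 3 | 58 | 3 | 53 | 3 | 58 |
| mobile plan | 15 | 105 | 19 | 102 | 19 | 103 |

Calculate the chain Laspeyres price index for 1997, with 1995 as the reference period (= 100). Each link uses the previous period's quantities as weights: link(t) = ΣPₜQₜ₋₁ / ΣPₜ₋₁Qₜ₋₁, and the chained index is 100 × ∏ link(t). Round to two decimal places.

Link 1995→1996:
ΣP(1996)Q(1995) = 3×90 + 8×29 + 3×58 + 19×105 = 270 + 232 + 174 + 1995 = 2671
ΣP(1995)Q(1995) = 3×90 + 10×29 + 3×58 + 15×105 = 270 + 290 + 174 + 1575 = 2309
link = 2671/2309 = 1.156778
Link 1996→1997:
ΣP(1997)Q(1996) = 3×106 + 10×34 + 3×53 + 19×102 = 318 + 340 + 159 + 1938 = 2755
ΣP(1996)Q(1996) = 3×106 + 8×34 + 3×53 + 19×102 = 318 + 272 + 159 + 1938 = 2687
link = 2755/2687 = 1.025307
Chained index = 100 × 1.156778 × 1.025307 = 118.6052

118.61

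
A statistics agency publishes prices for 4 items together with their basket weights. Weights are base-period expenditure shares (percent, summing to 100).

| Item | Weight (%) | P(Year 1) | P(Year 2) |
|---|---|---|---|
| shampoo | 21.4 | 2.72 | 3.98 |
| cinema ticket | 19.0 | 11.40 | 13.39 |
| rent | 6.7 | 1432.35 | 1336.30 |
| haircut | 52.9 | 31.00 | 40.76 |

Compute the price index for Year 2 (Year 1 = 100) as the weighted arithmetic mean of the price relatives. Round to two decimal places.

129.44

shampoo: 21.4 × (3.98/2.72) = 21.4 × 1.463235 = 31.3132
cinema ticket: 19.0 × (13.39/11.40) = 19.0 × 1.174561 = 22.3167
rent: 6.7 × (1336.30/1432.35) = 6.7 × 0.932942 = 6.2507
haircut: 52.9 × (40.76/31.00) = 52.9 × 1.314839 = 69.5550
Index = Σ wᵢ·(p₁ᵢ/p₀ᵢ) = 31.3132 + 22.3167 + 6.2507 + 69.5550 = 129.4356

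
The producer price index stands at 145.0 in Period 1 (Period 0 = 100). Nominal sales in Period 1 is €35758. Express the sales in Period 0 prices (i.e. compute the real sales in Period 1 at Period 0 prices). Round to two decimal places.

24660.69

Real = Nominal ÷ (Index/100) = 35758 ÷ (145.0/100)
     = 35758 ÷ 1.450 = 24660.6897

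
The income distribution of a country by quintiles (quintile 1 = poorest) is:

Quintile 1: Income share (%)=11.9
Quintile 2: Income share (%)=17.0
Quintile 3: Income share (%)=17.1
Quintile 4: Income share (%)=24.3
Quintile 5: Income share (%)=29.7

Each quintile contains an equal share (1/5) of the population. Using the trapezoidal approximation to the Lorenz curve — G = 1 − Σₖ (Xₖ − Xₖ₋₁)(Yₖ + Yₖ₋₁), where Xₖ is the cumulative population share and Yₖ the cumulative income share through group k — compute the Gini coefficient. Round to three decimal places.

Cumulative income shares Yₖ: 0.1190, 0.2890, 0.4600, 0.7030, 1.0000
Σ (Xₖ−Xₖ₋₁)(Yₖ+Yₖ₋₁) = (1/5)(0.1190+0.0000) + (1/5)(0.2890+0.1190) + (1/5)(0.4600+0.2890) + (1/5)(0.7030+0.4600) + (1/5)(1.0000+0.7030)
  = 0.0238 + 0.0816 + 0.1498 + 0.2326 + 0.3406 = 0.8284
G = 1 − 0.8284 = 0.1716

0.172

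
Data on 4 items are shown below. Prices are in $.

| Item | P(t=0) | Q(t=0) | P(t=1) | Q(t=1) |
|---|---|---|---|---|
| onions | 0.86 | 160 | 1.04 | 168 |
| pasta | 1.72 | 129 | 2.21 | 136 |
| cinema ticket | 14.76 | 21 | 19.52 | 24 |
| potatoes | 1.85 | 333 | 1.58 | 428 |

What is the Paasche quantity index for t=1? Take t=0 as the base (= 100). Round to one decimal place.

Paasche quantity index uses current-period prices as weights.
ΣP(t=1)·Q(t=1) = 1.04×168 + 2.21×136 + 19.52×24 + 1.58×428 = 174.72 + 300.56 + 468.48 + 676.24 = 1620
ΣP(t=1)·Q(t=0) = 1.04×160 + 2.21×129 + 19.52×21 + 1.58×333 = 166.4 + 285.09 + 409.92 + 526.14 = 1387.55
Index = 1620 / 1387.55 × 100 = 116.7525

116.8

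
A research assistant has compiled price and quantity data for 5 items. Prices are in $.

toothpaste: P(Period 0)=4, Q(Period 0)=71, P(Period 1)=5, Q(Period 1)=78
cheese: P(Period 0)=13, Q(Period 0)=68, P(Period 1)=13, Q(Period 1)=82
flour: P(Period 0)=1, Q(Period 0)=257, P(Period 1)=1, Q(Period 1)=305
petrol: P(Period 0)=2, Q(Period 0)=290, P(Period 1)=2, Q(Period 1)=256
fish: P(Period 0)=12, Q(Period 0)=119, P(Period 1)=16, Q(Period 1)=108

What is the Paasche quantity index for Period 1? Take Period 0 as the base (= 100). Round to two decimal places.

100.53

Paasche quantity index uses current-period prices as weights.
ΣP(Period 1)·Q(Period 1) = 5×78 + 13×82 + 1×305 + 2×256 + 16×108 = 390 + 1066 + 305 + 512 + 1728 = 4001
ΣP(Period 1)·Q(Period 0) = 5×71 + 13×68 + 1×257 + 2×290 + 16×119 = 355 + 884 + 257 + 580 + 1904 = 3980
Index = 4001 / 3980 × 100 = 100.5276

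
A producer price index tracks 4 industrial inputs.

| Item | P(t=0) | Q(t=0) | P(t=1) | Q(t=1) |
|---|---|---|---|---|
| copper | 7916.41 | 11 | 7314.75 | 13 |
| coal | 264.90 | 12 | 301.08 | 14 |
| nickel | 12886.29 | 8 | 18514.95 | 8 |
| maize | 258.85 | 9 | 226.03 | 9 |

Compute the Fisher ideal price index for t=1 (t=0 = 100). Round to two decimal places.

118.67

Laspeyres component (base-period weights):
ΣP(t=1)Q(t=0) = 7314.75×11 + 301.08×12 + 18514.95×8 + 226.03×9 = 80462.25 + 3612.96 + 148119.6 + 2034.27 = 234229.08
ΣP(t=0)Q(t=0) = 7916.41×11 + 264.90×12 + 12886.29×8 + 258.85×9 = 87080.51 + 3178.8 + 103090.32 + 2329.65 = 195679.28
L = 234229.08 / 195679.28 × 100 = 119.7005
Paasche component (current-period weights):
ΣP(t=1)Q(t=1) = 7314.75×13 + 301.08×14 + 18514.95×8 + 226.03×9 = 95091.75 + 4215.12 + 148119.6 + 2034.27 = 249460.74
ΣP(t=0)Q(t=1) = 7916.41×13 + 264.90×14 + 12886.29×8 + 258.85×9 = 102913.33 + 3708.6 + 103090.32 + 2329.65 = 212041.9
P = 249460.74 / 212041.9 × 100 = 117.6469
Fisher = √(L × P) = √(119.7005 × 117.6469) = 118.6693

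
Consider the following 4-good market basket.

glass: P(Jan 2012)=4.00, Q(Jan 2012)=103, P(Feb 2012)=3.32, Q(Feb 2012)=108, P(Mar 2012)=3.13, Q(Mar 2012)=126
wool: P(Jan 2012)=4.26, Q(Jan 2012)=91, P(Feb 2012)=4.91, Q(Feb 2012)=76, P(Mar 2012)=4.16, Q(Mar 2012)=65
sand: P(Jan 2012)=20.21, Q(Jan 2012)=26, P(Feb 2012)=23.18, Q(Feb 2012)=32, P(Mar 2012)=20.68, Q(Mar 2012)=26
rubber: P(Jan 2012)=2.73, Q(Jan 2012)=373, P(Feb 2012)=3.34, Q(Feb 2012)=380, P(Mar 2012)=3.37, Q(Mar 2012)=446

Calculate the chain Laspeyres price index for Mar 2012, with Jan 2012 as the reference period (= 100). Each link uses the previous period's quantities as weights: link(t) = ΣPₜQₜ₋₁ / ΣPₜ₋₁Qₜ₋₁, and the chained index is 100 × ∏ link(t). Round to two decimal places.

Link Jan 2012→Feb 2012:
ΣP(Feb 2012)Q(Jan 2012) = 3.32×103 + 4.91×91 + 23.18×26 + 3.34×373 = 341.96 + 446.81 + 602.68 + 1245.82 = 2637.27
ΣP(Jan 2012)Q(Jan 2012) = 4.00×103 + 4.26×91 + 20.21×26 + 2.73×373 = 412 + 387.66 + 525.46 + 1018.29 = 2343.41
link = 2637.27/2343.41 = 1.125398
Link Feb 2012→Mar 2012:
ΣP(Mar 2012)Q(Feb 2012) = 3.13×108 + 4.16×76 + 20.68×32 + 3.37×380 = 338.04 + 316.16 + 661.76 + 1280.6 = 2596.56
ΣP(Feb 2012)Q(Feb 2012) = 3.32×108 + 4.91×76 + 23.18×32 + 3.34×380 = 358.56 + 373.16 + 741.76 + 1269.2 = 2742.68
link = 2596.56/2742.68 = 0.946724
Chained index = 100 × 1.125398 × 0.946724 = 106.5441

106.54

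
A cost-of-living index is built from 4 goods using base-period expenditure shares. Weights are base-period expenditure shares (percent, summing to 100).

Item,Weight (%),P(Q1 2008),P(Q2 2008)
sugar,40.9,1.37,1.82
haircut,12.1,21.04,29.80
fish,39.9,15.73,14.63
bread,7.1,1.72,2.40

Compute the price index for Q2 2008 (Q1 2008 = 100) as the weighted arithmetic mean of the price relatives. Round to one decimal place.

sugar: 40.9 × (1.82/1.37) = 40.9 × 1.328467 = 54.3343
haircut: 12.1 × (29.80/21.04) = 12.1 × 1.416350 = 17.1378
fish: 39.9 × (14.63/15.73) = 39.9 × 0.930070 = 37.1098
bread: 7.1 × (2.40/1.72) = 7.1 × 1.395349 = 9.9070
Index = Σ wᵢ·(p₁ᵢ/p₀ᵢ) = 54.3343 + 17.1378 + 37.1098 + 9.9070 = 118.4889

118.5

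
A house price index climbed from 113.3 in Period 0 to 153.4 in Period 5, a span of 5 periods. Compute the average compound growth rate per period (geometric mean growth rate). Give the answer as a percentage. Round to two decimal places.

Growth factor = (153.4/113.3)^(1/5) = (1.353928)^(1/5) = 1.062476
Growth rate = 1.062476 − 1 = 0.062476 = 6.2476%

6.25%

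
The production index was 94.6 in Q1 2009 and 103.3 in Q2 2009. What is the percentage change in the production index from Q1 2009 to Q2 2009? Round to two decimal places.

9.20%

Change = (103.3 − 94.6) / 94.6 × 100
       = 8.7 / 94.6 × 100 = 9.1966%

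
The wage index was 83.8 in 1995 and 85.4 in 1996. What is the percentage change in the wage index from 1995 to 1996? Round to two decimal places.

Change = (85.4 − 83.8) / 83.8 × 100
       = 1.6 / 83.8 × 100 = 1.9093%

1.91%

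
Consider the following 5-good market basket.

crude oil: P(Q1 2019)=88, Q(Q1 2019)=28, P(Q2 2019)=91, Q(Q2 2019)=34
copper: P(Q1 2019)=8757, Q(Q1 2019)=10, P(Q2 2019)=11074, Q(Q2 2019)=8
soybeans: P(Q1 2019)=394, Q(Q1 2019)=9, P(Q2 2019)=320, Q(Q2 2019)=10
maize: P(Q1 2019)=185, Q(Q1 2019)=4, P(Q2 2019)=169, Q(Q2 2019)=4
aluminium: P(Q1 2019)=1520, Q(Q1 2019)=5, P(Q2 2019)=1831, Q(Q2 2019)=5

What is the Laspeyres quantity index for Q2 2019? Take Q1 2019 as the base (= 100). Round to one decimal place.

83.7

Laspeyres quantity index uses base-period prices as weights.
ΣP(Q1 2019)·Q(Q2 2019) = 88×34 + 8757×8 + 394×10 + 185×4 + 1520×5 = 2992 + 70056 + 3940 + 740 + 7600 = 85328
ΣP(Q1 2019)·Q(Q1 2019) = 88×28 + 8757×10 + 394×9 + 185×4 + 1520×5 = 2464 + 87570 + 3546 + 740 + 7600 = 101920
Index = 85328 / 101920 × 100 = 83.7206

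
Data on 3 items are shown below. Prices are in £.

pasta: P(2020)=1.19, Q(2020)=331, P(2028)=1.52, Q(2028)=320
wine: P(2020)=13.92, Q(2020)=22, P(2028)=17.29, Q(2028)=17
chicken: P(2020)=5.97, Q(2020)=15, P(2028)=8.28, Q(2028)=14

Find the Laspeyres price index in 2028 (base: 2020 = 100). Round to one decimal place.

127.6

Laspeyres price index uses base-period quantities as weights.
ΣP(2028)·Q(2020) = 1.52×331 + 17.29×22 + 8.28×15 = 503.12 + 380.38 + 124.2 = 1007.7
ΣP(2020)·Q(2020) = 1.19×331 + 13.92×22 + 5.97×15 = 393.89 + 306.24 + 89.55 = 789.68
Index = 1007.7 / 789.68 × 100 = 127.6087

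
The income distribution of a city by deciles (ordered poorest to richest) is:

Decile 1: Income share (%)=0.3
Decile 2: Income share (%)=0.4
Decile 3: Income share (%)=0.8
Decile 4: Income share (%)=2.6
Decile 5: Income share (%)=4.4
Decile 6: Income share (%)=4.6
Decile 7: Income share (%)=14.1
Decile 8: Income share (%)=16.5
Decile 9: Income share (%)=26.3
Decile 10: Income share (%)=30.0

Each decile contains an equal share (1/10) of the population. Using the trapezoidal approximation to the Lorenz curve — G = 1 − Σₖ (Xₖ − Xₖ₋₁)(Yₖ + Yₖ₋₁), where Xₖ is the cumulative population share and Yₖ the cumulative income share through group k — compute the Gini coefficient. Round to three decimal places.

Cumulative income shares Yₖ: 0.0030, 0.0070, 0.0150, 0.0410, 0.0850, 0.1310, 0.2720, 0.4370, 0.7000, 1.0000
Σ (Xₖ−Xₖ₋₁)(Yₖ+Yₖ₋₁) = (1/10)(0.0030+0.0000) + (1/10)(0.0070+0.0030) + (1/10)(0.0150+0.0070) + (1/10)(0.0410+0.0150) + (1/10)(0.0850+0.0410) + (1/10)(0.1310+0.0850) + (1/10)(0.2720+0.1310) + (1/10)(0.4370+0.2720) + (1/10)(0.7000+0.4370) + (1/10)(1.0000+0.7000)
  = 0.0003 + 0.0010 + 0.0022 + 0.0056 + 0.0126 + 0.0216 + 0.0403 + 0.0709 + 0.1137 + 0.1700 = 0.4382
G = 1 − 0.4382 = 0.5618

0.562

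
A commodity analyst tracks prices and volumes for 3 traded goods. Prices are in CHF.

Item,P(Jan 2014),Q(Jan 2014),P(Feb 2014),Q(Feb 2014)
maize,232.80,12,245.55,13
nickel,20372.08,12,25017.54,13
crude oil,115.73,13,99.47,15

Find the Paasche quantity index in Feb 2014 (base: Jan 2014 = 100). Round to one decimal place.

Paasche quantity index uses current-period prices as weights.
ΣP(Feb 2014)·Q(Feb 2014) = 245.55×13 + 25017.54×13 + 99.47×15 = 3192.15 + 325228.02 + 1492.05 = 329912.22
ΣP(Feb 2014)·Q(Jan 2014) = 245.55×12 + 25017.54×12 + 99.47×13 = 2946.6 + 300210.48 + 1293.11 = 304450.19
Index = 329912.22 / 304450.19 × 100 = 108.3633

108.4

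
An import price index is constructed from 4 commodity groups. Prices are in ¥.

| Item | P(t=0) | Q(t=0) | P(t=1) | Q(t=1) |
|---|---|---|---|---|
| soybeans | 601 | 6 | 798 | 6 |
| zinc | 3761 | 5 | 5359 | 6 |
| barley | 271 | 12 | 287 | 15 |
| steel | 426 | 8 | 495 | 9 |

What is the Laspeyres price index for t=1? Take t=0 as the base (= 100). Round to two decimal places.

134.11

Laspeyres price index uses base-period quantities as weights.
ΣP(t=1)·Q(t=0) = 798×6 + 5359×5 + 287×12 + 495×8 = 4788 + 26795 + 3444 + 3960 = 38987
ΣP(t=0)·Q(t=0) = 601×6 + 3761×5 + 271×12 + 426×8 = 3606 + 18805 + 3252 + 3408 = 29071
Index = 38987 / 29071 × 100 = 134.1096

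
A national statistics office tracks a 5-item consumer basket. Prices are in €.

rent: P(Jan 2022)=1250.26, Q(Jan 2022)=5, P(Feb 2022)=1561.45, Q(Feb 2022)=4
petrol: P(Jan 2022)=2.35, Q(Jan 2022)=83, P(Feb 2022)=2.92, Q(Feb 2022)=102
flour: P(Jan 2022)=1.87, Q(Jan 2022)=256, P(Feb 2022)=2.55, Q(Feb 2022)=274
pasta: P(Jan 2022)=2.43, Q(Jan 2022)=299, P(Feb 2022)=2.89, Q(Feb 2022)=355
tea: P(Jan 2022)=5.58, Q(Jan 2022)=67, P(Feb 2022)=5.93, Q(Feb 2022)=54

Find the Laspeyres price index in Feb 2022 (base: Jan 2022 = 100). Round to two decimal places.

Laspeyres price index uses base-period quantities as weights.
ΣP(Feb 2022)·Q(Jan 2022) = 1561.45×5 + 2.92×83 + 2.55×256 + 2.89×299 + 5.93×67 = 7807.25 + 242.36 + 652.8 + 864.11 + 397.31 = 9963.83
ΣP(Jan 2022)·Q(Jan 2022) = 1250.26×5 + 2.35×83 + 1.87×256 + 2.43×299 + 5.58×67 = 6251.3 + 195.05 + 478.72 + 726.57 + 373.86 = 8025.5
Index = 9963.83 / 8025.5 × 100 = 124.1521

124.15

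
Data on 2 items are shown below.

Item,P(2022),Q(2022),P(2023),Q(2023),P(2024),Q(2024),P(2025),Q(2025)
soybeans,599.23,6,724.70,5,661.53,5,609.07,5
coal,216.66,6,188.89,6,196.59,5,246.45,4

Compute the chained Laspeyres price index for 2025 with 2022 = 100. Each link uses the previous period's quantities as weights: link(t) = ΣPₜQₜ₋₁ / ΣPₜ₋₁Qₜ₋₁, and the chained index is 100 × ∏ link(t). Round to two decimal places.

Link 2022→2023:
ΣP(2023)Q(2022) = 724.70×6 + 188.89×6 = 4348.2 + 1133.34 = 5481.54
ΣP(2022)Q(2022) = 599.23×6 + 216.66×6 = 3595.38 + 1299.96 = 4895.34
link = 5481.54/4895.34 = 1.119747
Link 2023→2024:
ΣP(2024)Q(2023) = 661.53×5 + 196.59×6 = 3307.65 + 1179.54 = 4487.19
ΣP(2023)Q(2023) = 724.70×5 + 188.89×6 = 3623.5 + 1133.34 = 4756.84
link = 4487.19/4756.84 = 0.943313
Link 2024→2025:
ΣP(2025)Q(2024) = 609.07×5 + 246.45×5 = 3045.35 + 1232.25 = 4277.6
ΣP(2024)Q(2024) = 661.53×5 + 196.59×5 = 3307.65 + 982.95 = 4290.6
link = 4277.6/4290.6 = 0.996970
Chained index = 100 × 1.119747 × 0.943313 × 0.996970 = 105.3071

105.31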